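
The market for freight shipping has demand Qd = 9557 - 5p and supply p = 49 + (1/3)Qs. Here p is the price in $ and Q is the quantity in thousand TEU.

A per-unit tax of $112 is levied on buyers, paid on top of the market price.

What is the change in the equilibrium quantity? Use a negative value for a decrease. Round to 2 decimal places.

-210.00

Original equilibrium: 9557 - 5p = 3p - 147 gives 9704 = 8p, so p = 1213 and Q = 3492.
Since buyers pay the price plus the tax, the effective demand curve becomes Qd = 8997 - 5p.
Clearing the new market: 8997 - 5p = 3p - 147, so p = 1143 and Q = 3282.
ΔQ = 3282 − 3492 = -210.00.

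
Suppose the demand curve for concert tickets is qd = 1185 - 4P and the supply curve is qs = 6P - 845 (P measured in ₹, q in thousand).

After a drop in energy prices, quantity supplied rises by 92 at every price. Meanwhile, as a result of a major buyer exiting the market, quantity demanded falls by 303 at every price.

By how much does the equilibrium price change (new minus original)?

-39.5

Original equilibrium: 1185 - 4P = 6P - 845 gives 2030 = 10P, so P = 203 and q = 373.
With the change applied: demand qd = 882 - 4P, supply qs = 6P - 753.
Equate the new curves: 882 - 4P = 6P - 753, giving 1635 = 10P, P = 163.5, q = 228.
ΔP = 163.5 − 203 = -39.5.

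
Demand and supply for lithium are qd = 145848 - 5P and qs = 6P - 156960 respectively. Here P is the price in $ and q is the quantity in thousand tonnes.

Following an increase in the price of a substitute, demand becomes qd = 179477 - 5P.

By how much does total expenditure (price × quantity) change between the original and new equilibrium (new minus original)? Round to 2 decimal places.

Initially, 145848 - 5P = 6P - 156960, so 302808 = 11P and P = 27528, q = 8208.
After the shift, demand is qd = 179477 - 5P and supply is qs = 6P - 156960.
Clearing the new market: 179477 - 5P = 6P - 156960, so P = 336437/11 ≈ 30585.1818 and q = 292062/11 ≈ 26551.0909.
Expenditure moves from 27528×8208 = 225949824 to 30585.1818×26551.0909 = 812069942.9256; change = +586120118.93.

+586120118.93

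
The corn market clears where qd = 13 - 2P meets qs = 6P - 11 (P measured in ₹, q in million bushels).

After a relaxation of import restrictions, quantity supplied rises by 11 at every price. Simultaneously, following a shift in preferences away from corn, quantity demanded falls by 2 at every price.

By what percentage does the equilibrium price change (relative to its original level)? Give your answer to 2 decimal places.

-54.17

Original equilibrium: 13 - 2P = 6P - 11 gives 24 = 8P, so P = 3 and q = 7.
With the change applied: demand qd = 11 - 2P, supply qs = 6P.
Clearing the new market: 11 - 2P = 6P, so P = 1.375 and q = 8.25.
%ΔP = (1.375 − 3) / 3 × 100 = -54.17%.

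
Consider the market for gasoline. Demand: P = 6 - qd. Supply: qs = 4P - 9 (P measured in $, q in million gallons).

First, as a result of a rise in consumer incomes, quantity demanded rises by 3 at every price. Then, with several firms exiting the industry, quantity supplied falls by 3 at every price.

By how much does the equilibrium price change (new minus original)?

+1.2

Original equilibrium: 6 - P = 4P - 9 gives 15 = 5P, so P = 3 and q = 3.
The shock moves the curves to qd = 9 - P and qs = 4P - 12.
Setting them equal: 9 - P = 4P - 12 → 21 = 5P, so P = 4.2 and q = 4.8.
ΔP = 4.2 − 3 = +1.2.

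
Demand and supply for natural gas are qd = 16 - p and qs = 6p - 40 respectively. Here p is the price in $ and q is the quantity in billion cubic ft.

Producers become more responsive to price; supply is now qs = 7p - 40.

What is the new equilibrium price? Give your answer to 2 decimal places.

Original equilibrium: 16 - p = 6p - 40 gives 56 = 7p, so p = 8 and q = 8.
With the change applied: demand qd = 16 - p, supply qs = 7p - 40.
New equilibrium: 16 - p = 7p - 40 ⇒ 56 = 8p ⇒ p = 7, q = 9.

7.00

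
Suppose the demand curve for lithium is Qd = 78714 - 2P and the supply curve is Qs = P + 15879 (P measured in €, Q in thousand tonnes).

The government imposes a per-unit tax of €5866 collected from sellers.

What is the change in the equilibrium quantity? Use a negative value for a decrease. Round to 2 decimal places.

-3910.67

Initially, 78714 - 2P = P + 15879, so 62835 = 3P and P = 20945, Q = 36824.
Since sellers keep the price net of the tax, the effective supply curve becomes Qs = P + 10013.
New equilibrium: 78714 - 2P = P + 10013 ⇒ 68701 = 3P ⇒ P = 68701/3 ≈ 22900.3333, Q = 98740/3 ≈ 32913.3333.
ΔQ = 32913.3333 − 36824 = -3910.67.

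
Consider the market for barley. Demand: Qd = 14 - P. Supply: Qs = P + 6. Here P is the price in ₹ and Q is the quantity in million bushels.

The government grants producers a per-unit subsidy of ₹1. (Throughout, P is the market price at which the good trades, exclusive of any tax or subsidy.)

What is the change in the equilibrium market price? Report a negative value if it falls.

Initially, 14 - P = P + 6, so 8 = 2P and P = 4, Q = 10.
Since sellers receive the price plus the subsidy, the effective supply curve becomes Qs = P + 7.
Setting them equal: 14 - P = P + 7 → 7 = 2P, so P = 3.5 and Q = 10.5.
ΔP = 3.5 − 4 = -0.5.

-0.5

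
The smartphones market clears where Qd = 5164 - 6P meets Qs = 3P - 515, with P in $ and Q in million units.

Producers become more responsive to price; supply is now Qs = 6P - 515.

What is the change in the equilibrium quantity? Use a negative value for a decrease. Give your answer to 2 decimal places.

+946.50

Solve the original market: 5164 - 6P = 3P - 515, hence P = 631 and Q = 1378.
The shock moves the curves to Qd = 5164 - 6P and Qs = 6P - 515.
New equilibrium: 5164 - 6P = 6P - 515 ⇒ 5679 = 12P ⇒ P = 473.25, Q = 2324.5.
ΔQ = 2324.5 − 1378 = +946.50.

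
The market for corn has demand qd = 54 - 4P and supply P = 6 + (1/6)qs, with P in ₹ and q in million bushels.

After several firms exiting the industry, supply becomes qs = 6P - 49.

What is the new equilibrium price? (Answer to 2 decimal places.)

10.30

Before the shock: 54 - 4P = 6P - 36 ⇒ 90 = 10P ⇒ P = 9, q = 18.
With the change applied: demand qd = 54 - 4P, supply qs = 6P - 49.
Equate the new curves: 54 - 4P = 6P - 49, giving 103 = 10P, P = 10.3, q = 12.8.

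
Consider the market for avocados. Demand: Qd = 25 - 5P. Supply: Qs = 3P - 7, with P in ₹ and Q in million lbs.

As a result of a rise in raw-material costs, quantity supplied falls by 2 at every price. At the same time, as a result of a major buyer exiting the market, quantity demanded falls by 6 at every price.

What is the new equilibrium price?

Original equilibrium: 25 - 5P = 3P - 7 gives 32 = 8P, so P = 4 and Q = 5.
After the shift, demand is Qd = 19 - 5P and supply is Qs = 3P - 9.
Equate the new curves: 19 - 5P = 3P - 9, giving 28 = 8P, P = 3.5, Q = 1.5.

3.5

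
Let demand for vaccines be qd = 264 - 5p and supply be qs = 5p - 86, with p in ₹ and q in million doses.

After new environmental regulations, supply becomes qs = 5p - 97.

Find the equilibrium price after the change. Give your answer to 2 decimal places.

Before the shock: 264 - 5p = 5p - 86 ⇒ 350 = 10p ⇒ p = 35, q = 89.
The new curves are qd = 264 - 5p (demand) and qs = 5p - 97 (supply).
New equilibrium: 264 - 5p = 5p - 97 ⇒ 361 = 10p ⇒ p = 36.1, q = 83.5.

36.10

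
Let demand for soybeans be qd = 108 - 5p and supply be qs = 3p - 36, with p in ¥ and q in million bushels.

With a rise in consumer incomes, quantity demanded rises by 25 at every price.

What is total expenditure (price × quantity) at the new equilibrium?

578.296875

Solve the original market: 108 - 5p = 3p - 36, hence p = 18 and q = 18.
After the shift, demand is qd = 133 - 5p and supply is qs = 3p - 36.
Equate the new curves: 133 - 5p = 3p - 36, giving 169 = 8p, p = 21.125, q = 27.375.
New expenditure = 21.125 × 27.375 = 578.296875.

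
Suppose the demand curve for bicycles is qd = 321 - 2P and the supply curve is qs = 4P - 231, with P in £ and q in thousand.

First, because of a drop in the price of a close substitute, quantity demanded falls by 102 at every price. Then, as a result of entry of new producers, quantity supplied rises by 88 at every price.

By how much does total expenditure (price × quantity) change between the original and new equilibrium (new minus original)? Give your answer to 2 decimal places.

Solve the original market: 321 - 2P = 4P - 231, hence P = 92 and q = 137.
With the change applied: demand qd = 219 - 2P, supply qs = 4P - 143.
New equilibrium: 219 - 2P = 4P - 143 ⇒ 362 = 6P ⇒ P = 181/3 ≈ 60.3333, q = 295/3 ≈ 98.3333.
Expenditure moves from 92×137 = 12604 to 60.3333×98.3333 = 5932.7778; change = -6671.22.

-6671.22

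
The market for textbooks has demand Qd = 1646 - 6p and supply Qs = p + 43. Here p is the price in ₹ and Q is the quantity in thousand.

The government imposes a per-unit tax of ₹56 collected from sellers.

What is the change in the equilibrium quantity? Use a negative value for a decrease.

-48

Initially, 1646 - 6p = p + 43, so 1603 = 7p and p = 229, Q = 272.
Since sellers keep the price net of the tax, the effective supply curve becomes Qs = p - 13.
Equate the new curves: 1646 - 6p = p - 13, giving 1659 = 7p, p = 237, Q = 224.
ΔQ = 224 − 272 = -48.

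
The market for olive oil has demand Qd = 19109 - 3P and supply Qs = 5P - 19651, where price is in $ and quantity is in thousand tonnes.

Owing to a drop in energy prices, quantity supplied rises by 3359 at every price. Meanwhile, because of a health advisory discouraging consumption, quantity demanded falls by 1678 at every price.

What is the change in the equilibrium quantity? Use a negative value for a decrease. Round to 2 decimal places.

+210.88

Solve the original market: 19109 - 3P = 5P - 19651, hence P = 4845 and Q = 4574.
After the shift, demand is Qd = 17431 - 3P and supply is Qs = 5P - 16292.
Setting them equal: 17431 - 3P = 5P - 16292 → 33723 = 8P, so P = 4215.375 and Q = 4784.875.
ΔQ = 4784.875 − 4574 = +210.88.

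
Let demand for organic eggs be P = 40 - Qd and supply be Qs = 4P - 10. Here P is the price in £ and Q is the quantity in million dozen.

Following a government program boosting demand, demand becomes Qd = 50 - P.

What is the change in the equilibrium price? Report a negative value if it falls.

+2

Solve the original market: 40 - P = 4P - 10, hence P = 10 and Q = 30.
With the change applied: demand Qd = 50 - P, supply Qs = 4P - 10.
Equate the new curves: 50 - P = 4P - 10, giving 60 = 5P, P = 12, Q = 38.
ΔP = 12 − 10 = +2.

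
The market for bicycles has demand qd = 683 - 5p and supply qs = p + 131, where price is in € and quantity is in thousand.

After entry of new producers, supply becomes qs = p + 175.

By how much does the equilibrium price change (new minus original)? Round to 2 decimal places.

Solve the original market: 683 - 5p = p + 131, hence p = 92 and q = 223.
After the shift, demand is qd = 683 - 5p and supply is qs = p + 175.
Clearing the new market: 683 - 5p = p + 175, so p = 254/3 ≈ 84.6667 and q = 779/3 ≈ 259.6667.
Δp = 84.6667 − 92 = -7.33.

-7.33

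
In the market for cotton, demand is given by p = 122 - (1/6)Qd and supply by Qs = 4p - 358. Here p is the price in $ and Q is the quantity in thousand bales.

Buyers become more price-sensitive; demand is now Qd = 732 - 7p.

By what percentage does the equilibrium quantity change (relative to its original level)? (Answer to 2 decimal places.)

-50.82

Initially, 732 - 6p = 4p - 358, so 1090 = 10p and p = 109, Q = 78.
With the change applied: demand Qd = 732 - 7p, supply Qs = 4p - 358.
New equilibrium: 732 - 7p = 4p - 358 ⇒ 1090 = 11p ⇒ p = 1090/11 ≈ 99.0909, Q = 422/11 ≈ 38.3636.
%ΔQ = (38.3636 − 78) / 78 × 100 = -50.82%.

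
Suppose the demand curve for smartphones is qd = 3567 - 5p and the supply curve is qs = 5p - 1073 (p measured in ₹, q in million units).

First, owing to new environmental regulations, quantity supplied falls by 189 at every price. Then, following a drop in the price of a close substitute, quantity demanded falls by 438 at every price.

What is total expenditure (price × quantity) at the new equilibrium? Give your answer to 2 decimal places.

409899.85

Original equilibrium: 3567 - 5p = 5p - 1073 gives 4640 = 10p, so p = 464 and q = 1247.
The shock moves the curves to qd = 3129 - 5p and qs = 5p - 1262.
New equilibrium: 3129 - 5p = 5p - 1262 ⇒ 4391 = 10p ⇒ p = 439.1, q = 933.5.
New expenditure = 439.1 × 933.5 = 409899.85.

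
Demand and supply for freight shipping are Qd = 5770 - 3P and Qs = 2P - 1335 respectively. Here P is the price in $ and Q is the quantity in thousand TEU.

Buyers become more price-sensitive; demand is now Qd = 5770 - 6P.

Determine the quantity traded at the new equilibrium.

441.25

Solve the original market: 5770 - 3P = 2P - 1335, hence P = 1421 and Q = 1507.
With the change applied: demand Qd = 5770 - 6P, supply Qs = 2P - 1335.
New equilibrium: 5770 - 6P = 2P - 1335 ⇒ 7105 = 8P ⇒ P = 888.125, Q = 441.25.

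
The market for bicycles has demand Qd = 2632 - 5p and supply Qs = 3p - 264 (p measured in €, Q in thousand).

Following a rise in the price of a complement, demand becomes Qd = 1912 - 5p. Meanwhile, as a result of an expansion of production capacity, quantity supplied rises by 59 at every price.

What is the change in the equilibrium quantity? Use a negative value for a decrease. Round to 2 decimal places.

-233.13

Before the shock: 2632 - 5p = 3p - 264 ⇒ 2896 = 8p ⇒ p = 362, Q = 822.
After the shift, demand is Qd = 1912 - 5p and supply is Qs = 3p - 205.
Clearing the new market: 1912 - 5p = 3p - 205, so p = 264.625 and Q = 588.875.
ΔQ = 588.875 − 822 = -233.13.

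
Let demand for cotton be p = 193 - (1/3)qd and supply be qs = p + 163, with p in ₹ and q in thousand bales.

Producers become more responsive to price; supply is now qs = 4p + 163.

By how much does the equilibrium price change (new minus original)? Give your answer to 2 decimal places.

-44.57

Solve the original market: 579 - 3p = p + 163, hence p = 104 and q = 267.
With the change applied: demand qd = 579 - 3p, supply qs = 4p + 163.
Clearing the new market: 579 - 3p = 4p + 163, so p = 416/7 ≈ 59.4286 and q = 2805/7 ≈ 400.7143.
Δp = 59.4286 − 104 = -44.57.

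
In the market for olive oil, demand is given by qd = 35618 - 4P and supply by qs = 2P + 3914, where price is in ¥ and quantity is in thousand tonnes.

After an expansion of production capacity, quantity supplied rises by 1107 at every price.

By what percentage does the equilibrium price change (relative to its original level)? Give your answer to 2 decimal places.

Solve the original market: 35618 - 4P = 2P + 3914, hence P = 5284 and q = 14482.
The shock moves the curves to qd = 35618 - 4P and qs = 2P + 5021.
Setting them equal: 35618 - 4P = 2P + 5021 → 30597 = 6P, so P = 5099.5 and q = 15220.
%ΔP = (5099.5 − 5284) / 5284 × 100 = -3.49%.

-3.49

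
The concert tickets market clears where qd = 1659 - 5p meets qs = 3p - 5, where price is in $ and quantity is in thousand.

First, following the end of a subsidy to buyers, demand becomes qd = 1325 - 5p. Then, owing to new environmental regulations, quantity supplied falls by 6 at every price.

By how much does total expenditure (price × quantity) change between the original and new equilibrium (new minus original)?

Solve the original market: 1659 - 5p = 3p - 5, hence p = 208 and q = 619.
The new curves are qd = 1325 - 5p (demand) and qs = 3p - 11 (supply).
Equate the new curves: 1325 - 5p = 3p - 11, giving 1336 = 8p, p = 167, q = 490.
Expenditure moves from 208×619 = 128752 to 167×490 = 81830; change = -46922.

-46922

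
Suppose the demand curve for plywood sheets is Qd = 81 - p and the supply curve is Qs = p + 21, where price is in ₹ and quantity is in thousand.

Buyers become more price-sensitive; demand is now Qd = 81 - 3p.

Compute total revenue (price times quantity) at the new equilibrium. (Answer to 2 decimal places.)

540.00

Original equilibrium: 81 - p = p + 21 gives 60 = 2p, so p = 30 and Q = 51.
After the shift, demand is Qd = 81 - 3p and supply is Qs = p + 21.
Setting them equal: 81 - 3p = p + 21 → 60 = 4p, so p = 15 and Q = 36.
New expenditure = 15 × 36 = 540.00.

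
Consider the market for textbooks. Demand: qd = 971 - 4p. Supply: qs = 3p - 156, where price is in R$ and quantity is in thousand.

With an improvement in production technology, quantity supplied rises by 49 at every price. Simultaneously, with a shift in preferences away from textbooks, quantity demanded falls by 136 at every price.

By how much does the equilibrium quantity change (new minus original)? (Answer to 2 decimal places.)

-30.29

Before the shock: 971 - 4p = 3p - 156 ⇒ 1127 = 7p ⇒ p = 161, q = 327.
The new curves are qd = 835 - 4p (demand) and qs = 3p - 107 (supply).
Setting them equal: 835 - 4p = 3p - 107 → 942 = 7p, so p = 942/7 ≈ 134.5714 and q = 2077/7 ≈ 296.7143.
Δq = 296.7143 − 327 = -30.29.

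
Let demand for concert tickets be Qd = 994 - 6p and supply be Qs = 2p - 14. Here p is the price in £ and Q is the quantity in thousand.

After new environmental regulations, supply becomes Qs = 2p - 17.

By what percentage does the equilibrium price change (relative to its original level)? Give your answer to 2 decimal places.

Solve the original market: 994 - 6p = 2p - 14, hence p = 126 and Q = 238.
The shock moves the curves to Qd = 994 - 6p and Qs = 2p - 17.
Equate the new curves: 994 - 6p = 2p - 17, giving 1011 = 8p, p = 126.375, Q = 235.75.
%Δp = (126.375 − 126) / 126 × 100 = +0.30%.

+0.30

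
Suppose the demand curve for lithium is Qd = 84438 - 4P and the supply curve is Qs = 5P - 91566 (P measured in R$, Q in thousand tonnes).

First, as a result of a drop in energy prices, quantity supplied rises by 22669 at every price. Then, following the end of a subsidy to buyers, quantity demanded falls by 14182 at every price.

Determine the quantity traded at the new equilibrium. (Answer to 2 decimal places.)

Original equilibrium: 84438 - 4P = 5P - 91566 gives 176004 = 9P, so P = 19556 and Q = 6214.
After the shift, demand is Qd = 70256 - 4P and supply is Qs = 5P - 68897.
Setting them equal: 70256 - 4P = 5P - 68897 → 139153 = 9P, so P = 139153/9 ≈ 15461.4444 and Q = 75692/9 ≈ 8410.2222.

8410.22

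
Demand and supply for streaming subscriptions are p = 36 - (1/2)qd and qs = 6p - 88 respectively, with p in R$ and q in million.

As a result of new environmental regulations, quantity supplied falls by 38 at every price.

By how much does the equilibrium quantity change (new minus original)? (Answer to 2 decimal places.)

Solve the original market: 72 - 2p = 6p - 88, hence p = 20 and q = 32.
With the change applied: demand qd = 72 - 2p, supply qs = 6p - 126.
Setting them equal: 72 - 2p = 6p - 126 → 198 = 8p, so p = 24.75 and q = 22.5.
Δq = 22.5 − 32 = -9.50.

-9.50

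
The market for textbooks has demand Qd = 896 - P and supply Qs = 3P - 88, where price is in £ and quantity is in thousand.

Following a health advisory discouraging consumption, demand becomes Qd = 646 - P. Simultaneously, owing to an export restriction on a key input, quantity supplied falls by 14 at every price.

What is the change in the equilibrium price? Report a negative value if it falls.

Solve the original market: 896 - P = 3P - 88, hence P = 246 and Q = 650.
The new curves are Qd = 646 - P (demand) and Qs = 3P - 102 (supply).
Setting them equal: 646 - P = 3P - 102 → 748 = 4P, so P = 187 and Q = 459.
ΔP = 187 − 246 = -59.

-59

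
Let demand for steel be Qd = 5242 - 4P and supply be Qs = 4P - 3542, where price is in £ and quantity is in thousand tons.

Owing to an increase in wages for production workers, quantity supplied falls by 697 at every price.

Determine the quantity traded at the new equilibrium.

Before the shock: 5242 - 4P = 4P - 3542 ⇒ 8784 = 8P ⇒ P = 1098, Q = 850.
With the change applied: demand Qd = 5242 - 4P, supply Qs = 4P - 4239.
New equilibrium: 5242 - 4P = 4P - 4239 ⇒ 9481 = 8P ⇒ P = 1185.125, Q = 501.5.

501.5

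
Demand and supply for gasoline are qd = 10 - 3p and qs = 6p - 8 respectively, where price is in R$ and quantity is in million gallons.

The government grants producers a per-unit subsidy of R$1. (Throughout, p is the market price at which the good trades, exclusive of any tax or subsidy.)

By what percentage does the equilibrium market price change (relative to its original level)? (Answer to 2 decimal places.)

Initially, 10 - 3p = 6p - 8, so 18 = 9p and p = 2, q = 4.
Since sellers receive the price plus the subsidy, the effective supply curve becomes qs = 6p - 2.
Setting them equal: 10 - 3p = 6p - 2 → 12 = 9p, so p = 4/3 ≈ 1.3333 and q = 6.
%Δp = (1.3333 − 2) / 2 × 100 = -33.33%.

-33.33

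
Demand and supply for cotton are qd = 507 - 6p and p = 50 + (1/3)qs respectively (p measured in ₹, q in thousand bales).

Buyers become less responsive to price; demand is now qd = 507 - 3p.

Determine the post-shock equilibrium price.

Initially, 507 - 6p = 3p - 150, so 657 = 9p and p = 73, q = 69.
The new curves are qd = 507 - 3p (demand) and qs = 3p - 150 (supply).
Clearing the new market: 507 - 3p = 3p - 150, so p = 109.5 and q = 178.5.

109.5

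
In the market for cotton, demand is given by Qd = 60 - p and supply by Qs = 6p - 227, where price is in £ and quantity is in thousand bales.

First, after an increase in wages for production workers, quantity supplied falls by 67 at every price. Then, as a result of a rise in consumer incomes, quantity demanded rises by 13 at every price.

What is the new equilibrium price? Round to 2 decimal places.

52.43

Initially, 60 - p = 6p - 227, so 287 = 7p and p = 41, Q = 19.
With the change applied: demand Qd = 73 - p, supply Qs = 6p - 294.
Clearing the new market: 73 - p = 6p - 294, so p = 367/7 ≈ 52.4286 and Q = 144/7 ≈ 20.5714.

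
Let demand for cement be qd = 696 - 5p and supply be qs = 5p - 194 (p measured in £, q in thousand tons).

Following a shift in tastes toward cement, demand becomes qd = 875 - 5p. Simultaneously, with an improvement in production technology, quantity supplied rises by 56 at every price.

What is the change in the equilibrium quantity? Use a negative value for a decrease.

+117.5

Initially, 696 - 5p = 5p - 194, so 890 = 10p and p = 89, q = 251.
After the shift, demand is qd = 875 - 5p and supply is qs = 5p - 138.
Equate the new curves: 875 - 5p = 5p - 138, giving 1013 = 10p, p = 101.3, q = 368.5.
Δq = 368.5 − 251 = +117.5.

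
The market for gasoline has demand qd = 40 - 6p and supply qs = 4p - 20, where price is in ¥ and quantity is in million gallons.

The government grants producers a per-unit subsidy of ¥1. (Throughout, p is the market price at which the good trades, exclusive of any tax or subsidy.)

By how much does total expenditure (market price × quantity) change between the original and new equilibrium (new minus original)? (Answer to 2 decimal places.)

+11.84

Initially, 40 - 6p = 4p - 20, so 60 = 10p and p = 6, q = 4.
Since sellers receive the price plus the subsidy, the effective supply curve becomes qs = 4p - 16.
New equilibrium: 40 - 6p = 4p - 16 ⇒ 56 = 10p ⇒ p = 5.6, q = 6.4.
Expenditure moves from 6×4 = 24 to 5.6×6.4 = 35.84; change = +11.84.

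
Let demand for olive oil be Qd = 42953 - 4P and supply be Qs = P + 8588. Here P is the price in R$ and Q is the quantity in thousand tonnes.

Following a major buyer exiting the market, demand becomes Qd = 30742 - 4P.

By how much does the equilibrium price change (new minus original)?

Before the shock: 42953 - 4P = P + 8588 ⇒ 34365 = 5P ⇒ P = 6873, Q = 15461.
The shock moves the curves to Qd = 30742 - 4P and Qs = P + 8588.
Equate the new curves: 30742 - 4P = P + 8588, giving 22154 = 5P, P = 4430.8, Q = 13018.8.
ΔP = 4430.8 − 6873 = -2442.2.

-2442.2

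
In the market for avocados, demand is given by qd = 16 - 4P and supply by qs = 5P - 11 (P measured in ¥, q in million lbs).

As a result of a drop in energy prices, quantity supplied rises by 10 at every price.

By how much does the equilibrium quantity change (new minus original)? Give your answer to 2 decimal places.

+4.44

Before the shock: 16 - 4P = 5P - 11 ⇒ 27 = 9P ⇒ P = 3, q = 4.
The new curves are qd = 16 - 4P (demand) and qs = 5P - 1 (supply).
Clearing the new market: 16 - 4P = 5P - 1, so P = 17/9 ≈ 1.8889 and q = 76/9 ≈ 8.4444.
Δq = 8.4444 − 4 = +4.44.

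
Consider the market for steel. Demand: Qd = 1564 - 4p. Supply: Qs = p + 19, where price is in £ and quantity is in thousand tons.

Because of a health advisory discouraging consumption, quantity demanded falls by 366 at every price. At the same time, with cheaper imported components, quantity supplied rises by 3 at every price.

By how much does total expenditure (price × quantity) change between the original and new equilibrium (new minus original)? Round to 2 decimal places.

Initially, 1564 - 4p = p + 19, so 1545 = 5p and p = 309, Q = 328.
After the shift, demand is Qd = 1198 - 4p and supply is Qs = p + 22.
New equilibrium: 1198 - 4p = p + 22 ⇒ 1176 = 5p ⇒ p = 235.2, Q = 257.2.
Expenditure moves from 309×328 = 101352 to 235.2×257.2 = 60493.44; change = -40858.56.

-40858.56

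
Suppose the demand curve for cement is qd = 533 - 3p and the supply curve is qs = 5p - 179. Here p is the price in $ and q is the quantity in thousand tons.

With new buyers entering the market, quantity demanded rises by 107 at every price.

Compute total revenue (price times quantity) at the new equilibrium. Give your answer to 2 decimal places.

Original equilibrium: 533 - 3p = 5p - 179 gives 712 = 8p, so p = 89 and q = 266.
After the shift, demand is qd = 640 - 3p and supply is qs = 5p - 179.
Equate the new curves: 640 - 3p = 5p - 179, giving 819 = 8p, p = 102.375, q = 332.875.
New expenditure = 102.375 × 332.875 = 34078.08.

34078.08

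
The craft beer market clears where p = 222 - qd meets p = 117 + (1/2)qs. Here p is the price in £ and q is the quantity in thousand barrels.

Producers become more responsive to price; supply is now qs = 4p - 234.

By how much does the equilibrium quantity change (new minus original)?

Initially, 222 - p = 2p - 234, so 456 = 3p and p = 152, q = 70.
The new curves are qd = 222 - p (demand) and qs = 4p - 234 (supply).
Clearing the new market: 222 - p = 4p - 234, so p = 91.2 and q = 130.8.
Δq = 130.8 − 70 = +60.8.

+60.8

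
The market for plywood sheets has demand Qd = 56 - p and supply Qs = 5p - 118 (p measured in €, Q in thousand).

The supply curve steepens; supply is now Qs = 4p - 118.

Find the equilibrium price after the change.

34.8

Before the shock: 56 - p = 5p - 118 ⇒ 174 = 6p ⇒ p = 29, Q = 27.
With the change applied: demand Qd = 56 - p, supply Qs = 4p - 118.
Clearing the new market: 56 - p = 4p - 118, so p = 34.8 and Q = 21.2.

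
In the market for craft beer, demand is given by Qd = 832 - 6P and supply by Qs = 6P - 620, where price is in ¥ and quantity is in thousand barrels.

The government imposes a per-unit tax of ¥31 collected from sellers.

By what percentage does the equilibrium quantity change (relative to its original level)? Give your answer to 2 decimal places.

-87.74

Initially, 832 - 6P = 6P - 620, so 1452 = 12P and P = 121, Q = 106.
Since sellers keep the price net of the tax, the effective supply curve becomes Qs = 6P - 806.
Setting them equal: 832 - 6P = 6P - 806 → 1638 = 12P, so P = 136.5 and Q = 13.
%ΔQ = (13 − 106) / 106 × 100 = -87.74%.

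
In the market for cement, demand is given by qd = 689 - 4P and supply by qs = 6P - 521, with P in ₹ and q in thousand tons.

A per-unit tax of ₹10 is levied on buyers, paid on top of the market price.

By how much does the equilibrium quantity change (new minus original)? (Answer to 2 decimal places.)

Initially, 689 - 4P = 6P - 521, so 1210 = 10P and P = 121, q = 205.
Since buyers pay the price plus the tax, the effective demand curve becomes qd = 649 - 4P.
New equilibrium: 649 - 4P = 6P - 521 ⇒ 1170 = 10P ⇒ P = 117, q = 181.
Δq = 181 − 205 = -24.00.

-24.00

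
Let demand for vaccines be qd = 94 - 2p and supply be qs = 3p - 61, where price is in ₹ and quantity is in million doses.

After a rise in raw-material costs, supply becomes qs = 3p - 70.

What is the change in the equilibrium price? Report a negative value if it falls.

Initially, 94 - 2p = 3p - 61, so 155 = 5p and p = 31, q = 32.
The shock moves the curves to qd = 94 - 2p and qs = 3p - 70.
Setting them equal: 94 - 2p = 3p - 70 → 164 = 5p, so p = 32.8 and q = 28.4.
Δp = 32.8 − 31 = +1.8.

+1.8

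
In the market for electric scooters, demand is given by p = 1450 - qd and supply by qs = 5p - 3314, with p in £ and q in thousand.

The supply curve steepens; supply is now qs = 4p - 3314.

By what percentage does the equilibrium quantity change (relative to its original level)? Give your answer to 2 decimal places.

Before the shock: 1450 - p = 5p - 3314 ⇒ 4764 = 6p ⇒ p = 794, q = 656.
With the change applied: demand qd = 1450 - p, supply qs = 4p - 3314.
Setting them equal: 1450 - p = 4p - 3314 → 4764 = 5p, so p = 952.8 and q = 497.2.
%Δq = (497.2 − 656) / 656 × 100 = -24.21%.

-24.21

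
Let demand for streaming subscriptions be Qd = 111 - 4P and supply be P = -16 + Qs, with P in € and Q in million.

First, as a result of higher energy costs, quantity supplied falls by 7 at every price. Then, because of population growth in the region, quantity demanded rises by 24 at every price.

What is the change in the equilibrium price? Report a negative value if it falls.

Initially, 111 - 4P = P + 16, so 95 = 5P and P = 19, Q = 35.
After the shift, demand is Qd = 135 - 4P and supply is Qs = P + 9.
Clearing the new market: 135 - 4P = P + 9, so P = 25.2 and Q = 34.2.
ΔP = 25.2 − 19 = +6.2.

+6.2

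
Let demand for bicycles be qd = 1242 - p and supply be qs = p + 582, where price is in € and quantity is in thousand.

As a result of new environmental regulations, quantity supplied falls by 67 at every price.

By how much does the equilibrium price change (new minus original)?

+33.5

Before the shock: 1242 - p = p + 582 ⇒ 660 = 2p ⇒ p = 330, q = 912.
After the shift, demand is qd = 1242 - p and supply is qs = p + 515.
Clearing the new market: 1242 - p = p + 515, so p = 363.5 and q = 878.5.
Δp = 363.5 − 330 = +33.5.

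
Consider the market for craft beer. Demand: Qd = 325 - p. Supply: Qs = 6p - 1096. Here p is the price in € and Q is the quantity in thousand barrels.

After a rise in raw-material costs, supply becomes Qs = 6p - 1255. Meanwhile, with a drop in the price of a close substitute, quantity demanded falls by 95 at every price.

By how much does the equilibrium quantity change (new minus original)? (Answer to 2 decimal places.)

-104.14

Before the shock: 325 - p = 6p - 1096 ⇒ 1421 = 7p ⇒ p = 203, Q = 122.
After the shift, demand is Qd = 230 - p and supply is Qs = 6p - 1255.
New equilibrium: 230 - p = 6p - 1255 ⇒ 1485 = 7p ⇒ p = 1485/7 ≈ 212.1429, Q = 125/7 ≈ 17.8571.
ΔQ = 17.8571 − 122 = -104.14.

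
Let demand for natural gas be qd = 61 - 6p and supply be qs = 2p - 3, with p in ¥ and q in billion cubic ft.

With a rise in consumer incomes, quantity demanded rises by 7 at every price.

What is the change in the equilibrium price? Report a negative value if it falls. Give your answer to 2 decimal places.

Solve the original market: 61 - 6p = 2p - 3, hence p = 8 and q = 13.
With the change applied: demand qd = 68 - 6p, supply qs = 2p - 3.
Setting them equal: 68 - 6p = 2p - 3 → 71 = 8p, so p = 8.875 and q = 14.75.
Δp = 8.875 − 8 = +0.88.

+0.88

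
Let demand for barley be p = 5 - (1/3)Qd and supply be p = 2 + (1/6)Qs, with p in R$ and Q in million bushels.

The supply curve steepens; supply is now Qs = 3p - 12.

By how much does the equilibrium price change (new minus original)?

+1.5

Initially, 15 - 3p = 6p - 12, so 27 = 9p and p = 3, Q = 6.
After the shift, demand is Qd = 15 - 3p and supply is Qs = 3p - 12.
New equilibrium: 15 - 3p = 3p - 12 ⇒ 27 = 6p ⇒ p = 4.5, Q = 1.5.
Δp = 4.5 − 3 = +1.5.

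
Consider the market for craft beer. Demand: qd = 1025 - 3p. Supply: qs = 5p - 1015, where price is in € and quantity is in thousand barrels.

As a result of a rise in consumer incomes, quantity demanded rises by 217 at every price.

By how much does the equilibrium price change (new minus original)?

+27.125

Before the shock: 1025 - 3p = 5p - 1015 ⇒ 2040 = 8p ⇒ p = 255, q = 260.
With the change applied: demand qd = 1242 - 3p, supply qs = 5p - 1015.
Clearing the new market: 1242 - 3p = 5p - 1015, so p = 282.125 and q = 395.625.
Δp = 282.125 − 255 = +27.125.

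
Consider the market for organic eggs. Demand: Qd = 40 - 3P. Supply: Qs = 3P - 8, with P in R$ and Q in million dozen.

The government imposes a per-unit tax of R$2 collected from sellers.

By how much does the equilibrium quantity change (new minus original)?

Original equilibrium: 40 - 3P = 3P - 8 gives 48 = 6P, so P = 8 and Q = 16.
Since sellers keep the price net of the tax, the effective supply curve becomes Qs = 3P - 14.
Clearing the new market: 40 - 3P = 3P - 14, so P = 9 and Q = 13.
ΔQ = 13 − 16 = -3.

-3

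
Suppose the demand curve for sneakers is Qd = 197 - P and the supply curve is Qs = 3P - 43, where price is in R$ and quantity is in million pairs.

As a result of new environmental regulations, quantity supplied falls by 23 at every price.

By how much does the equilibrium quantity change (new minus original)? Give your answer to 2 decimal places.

Original equilibrium: 197 - P = 3P - 43 gives 240 = 4P, so P = 60 and Q = 137.
The new curves are Qd = 197 - P (demand) and Qs = 3P - 66 (supply).
Setting them equal: 197 - P = 3P - 66 → 263 = 4P, so P = 65.75 and Q = 131.25.
ΔQ = 131.25 − 137 = -5.75.

-5.75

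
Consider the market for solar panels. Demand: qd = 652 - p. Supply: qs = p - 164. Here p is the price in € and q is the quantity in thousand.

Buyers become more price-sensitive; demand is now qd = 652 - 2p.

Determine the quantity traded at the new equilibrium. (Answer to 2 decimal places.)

108.00

Solve the original market: 652 - p = p - 164, hence p = 408 and q = 244.
The new curves are qd = 652 - 2p (demand) and qs = p - 164 (supply).
Equate the new curves: 652 - 2p = p - 164, giving 816 = 3p, p = 272, q = 108.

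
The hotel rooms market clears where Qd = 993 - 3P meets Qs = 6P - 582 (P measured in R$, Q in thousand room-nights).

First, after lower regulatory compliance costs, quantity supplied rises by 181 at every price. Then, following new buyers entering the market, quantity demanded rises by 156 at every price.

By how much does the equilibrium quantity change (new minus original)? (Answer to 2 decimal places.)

+164.33

Original equilibrium: 993 - 3P = 6P - 582 gives 1575 = 9P, so P = 175 and Q = 468.
The new curves are Qd = 1149 - 3P (demand) and Qs = 6P - 401 (supply).
Clearing the new market: 1149 - 3P = 6P - 401, so P = 1550/9 ≈ 172.2222 and Q = 1897/3 ≈ 632.3333.
ΔQ = 632.3333 − 468 = +164.33.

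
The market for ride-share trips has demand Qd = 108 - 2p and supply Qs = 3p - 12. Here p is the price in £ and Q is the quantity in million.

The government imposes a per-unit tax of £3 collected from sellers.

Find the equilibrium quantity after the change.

56.4

Initially, 108 - 2p = 3p - 12, so 120 = 5p and p = 24, Q = 60.
Since sellers keep the price net of the tax, the effective supply curve becomes Qs = 3p - 21.
Setting them equal: 108 - 2p = 3p - 21 → 129 = 5p, so p = 25.8 and Q = 56.4.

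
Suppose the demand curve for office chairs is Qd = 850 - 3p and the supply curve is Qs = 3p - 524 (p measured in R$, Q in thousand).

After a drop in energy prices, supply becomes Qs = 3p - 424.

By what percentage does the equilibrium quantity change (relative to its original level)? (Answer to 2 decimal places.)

Before the shock: 850 - 3p = 3p - 524 ⇒ 1374 = 6p ⇒ p = 229, Q = 163.
With the change applied: demand Qd = 850 - 3p, supply Qs = 3p - 424.
New equilibrium: 850 - 3p = 3p - 424 ⇒ 1274 = 6p ⇒ p = 637/3 ≈ 212.3333, Q = 213.
%ΔQ = (213 − 163) / 163 × 100 = +30.67%.

+30.67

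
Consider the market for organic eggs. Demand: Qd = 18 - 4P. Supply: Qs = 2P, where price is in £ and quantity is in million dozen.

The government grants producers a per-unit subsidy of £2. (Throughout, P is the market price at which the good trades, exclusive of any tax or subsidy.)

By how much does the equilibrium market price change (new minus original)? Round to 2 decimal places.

Initially, 18 - 4P = 2P, so 18 = 6P and P = 3, Q = 6.
Since sellers receive the price plus the subsidy, the effective supply curve becomes Qs = 2P + 4.
Setting them equal: 18 - 4P = 2P + 4 → 14 = 6P, so P = 7/3 ≈ 2.3333 and Q = 26/3 ≈ 8.6667.
ΔP = 2.3333 − 3 = -0.67.

-0.67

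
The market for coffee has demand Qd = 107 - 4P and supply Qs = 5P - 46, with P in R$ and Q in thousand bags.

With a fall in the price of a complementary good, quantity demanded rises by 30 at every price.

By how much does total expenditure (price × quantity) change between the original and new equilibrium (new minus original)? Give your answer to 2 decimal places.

Before the shock: 107 - 4P = 5P - 46 ⇒ 153 = 9P ⇒ P = 17, Q = 39.
With the change applied: demand Qd = 137 - 4P, supply Qs = 5P - 46.
New equilibrium: 137 - 4P = 5P - 46 ⇒ 183 = 9P ⇒ P = 61/3 ≈ 20.3333, Q = 167/3 ≈ 55.6667.
Expenditure moves from 17×39 = 663 to 20.3333×55.6667 = 1131.8889; change = +468.89.

+468.89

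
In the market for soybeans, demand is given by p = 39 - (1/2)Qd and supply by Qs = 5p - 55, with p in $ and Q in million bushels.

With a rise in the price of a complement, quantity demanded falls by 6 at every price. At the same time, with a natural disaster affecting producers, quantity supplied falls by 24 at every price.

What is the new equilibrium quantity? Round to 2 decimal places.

Original equilibrium: 78 - 2p = 5p - 55 gives 133 = 7p, so p = 19 and Q = 40.
The new curves are Qd = 72 - 2p (demand) and Qs = 5p - 79 (supply).
Equate the new curves: 72 - 2p = 5p - 79, giving 151 = 7p, p = 151/7 ≈ 21.5714, Q = 202/7 ≈ 28.8571.

28.86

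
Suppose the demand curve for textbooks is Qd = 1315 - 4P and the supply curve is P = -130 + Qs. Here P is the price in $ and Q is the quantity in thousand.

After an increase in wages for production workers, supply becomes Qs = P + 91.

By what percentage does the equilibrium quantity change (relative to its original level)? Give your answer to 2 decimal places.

-8.50

Solve the original market: 1315 - 4P = P + 130, hence P = 237 and Q = 367.
The new curves are Qd = 1315 - 4P (demand) and Qs = P + 91 (supply).
Clearing the new market: 1315 - 4P = P + 91, so P = 244.8 and Q = 335.8.
%ΔQ = (335.8 − 367) / 367 × 100 = -8.50%.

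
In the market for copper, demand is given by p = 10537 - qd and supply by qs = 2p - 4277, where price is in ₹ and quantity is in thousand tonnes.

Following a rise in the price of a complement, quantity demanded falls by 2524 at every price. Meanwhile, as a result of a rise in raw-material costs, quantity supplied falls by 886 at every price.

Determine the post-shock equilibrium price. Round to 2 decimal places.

4392.00

Initially, 10537 - p = 2p - 4277, so 14814 = 3p and p = 4938, q = 5599.
After the shift, demand is qd = 8013 - p and supply is qs = 2p - 5163.
New equilibrium: 8013 - p = 2p - 5163 ⇒ 13176 = 3p ⇒ p = 4392, q = 3621.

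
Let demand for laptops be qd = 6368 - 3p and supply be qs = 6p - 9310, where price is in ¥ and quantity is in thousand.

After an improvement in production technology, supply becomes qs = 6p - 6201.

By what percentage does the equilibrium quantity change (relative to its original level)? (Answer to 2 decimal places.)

Initially, 6368 - 3p = 6p - 9310, so 15678 = 9p and p = 1742, q = 1142.
The shock moves the curves to qd = 6368 - 3p and qs = 6p - 6201.
New equilibrium: 6368 - 3p = 6p - 6201 ⇒ 12569 = 9p ⇒ p = 12569/9 ≈ 1396.5556, q = 6535/3 ≈ 2178.3333.
%Δq = (2178.3333 − 1142) / 1142 × 100 = +90.75%.

+90.75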